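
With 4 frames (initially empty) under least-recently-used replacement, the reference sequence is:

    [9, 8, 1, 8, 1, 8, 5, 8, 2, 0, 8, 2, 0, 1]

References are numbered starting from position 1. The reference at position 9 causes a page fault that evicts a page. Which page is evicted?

pos 1: 9: miss, frames {9}
pos 2: 8: miss, frames {9,8}
pos 3: 1: miss, frames {9,8,1}
pos 4: 8: hit
pos 5: 1: hit
pos 6: 8: hit
pos 7: 5: miss, frames {9,1,8,5}
pos 8: 8: hit
pos 9: 2: miss, evict 9, frames {1,5,8,2}
At position 9, page 9 is evicted.

9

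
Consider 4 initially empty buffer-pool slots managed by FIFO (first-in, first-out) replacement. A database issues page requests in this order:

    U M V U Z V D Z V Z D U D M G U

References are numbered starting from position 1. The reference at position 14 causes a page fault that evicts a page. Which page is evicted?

V

pos 1: U -> miss, frames {U}
pos 2: M -> miss, frames {U,M}
pos 3: V -> miss, frames {U,M,V}
pos 4: U -> hit
pos 5: Z -> miss, frames {U,M,V,Z}
pos 6: V -> hit
pos 7: D -> miss, evict U, frames {M,V,Z,D}
pos 8: Z -> hit
pos 9: V -> hit
pos 10: Z -> hit
pos 11: D -> hit
pos 12: U -> miss, evict M, frames {V,Z,D,U}
pos 13: D -> hit
pos 14: M -> miss, evict V, frames {Z,D,U,M}
At position 14, page V is evicted.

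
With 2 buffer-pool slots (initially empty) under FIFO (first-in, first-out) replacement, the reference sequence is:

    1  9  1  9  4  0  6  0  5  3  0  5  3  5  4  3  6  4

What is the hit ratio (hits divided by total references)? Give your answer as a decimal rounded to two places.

0.33

1: fault, frames {1}
9: fault, frames {1,9}
1: hit
9: hit
4: fault, evict 1, frames {9,4}
0: fault, evict 9, frames {4,0}
6: fault, evict 4, frames {0,6}
0: hit
5: fault, evict 0, frames {6,5}
3: fault, evict 6, frames {5,3}
0: fault, evict 5, frames {3,0}
5: fault, evict 3, frames {0,5}
3: fault, evict 0, frames {5,3}
5: hit
4: fault, evict 5, frames {3,4}
3: hit
6: fault, evict 3, frames {4,6}
4: hit
Hits: 6 of 18 references → 6/18 = 0.3333.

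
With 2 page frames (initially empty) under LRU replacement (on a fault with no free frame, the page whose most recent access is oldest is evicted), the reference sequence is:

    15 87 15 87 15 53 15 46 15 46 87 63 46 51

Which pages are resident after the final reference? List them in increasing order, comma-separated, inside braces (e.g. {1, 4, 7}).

15: miss, frames (15)
87: miss, frames (15 87)
15: hit
87: hit
15: hit
53: miss, evict 87, frames (15 53)
15: hit
46: miss, evict 53, frames (15 46)
15: hit
46: hit
87: miss, evict 15, frames (46 87)
63: miss, evict 46, frames (87 63)
46: miss, evict 87, frames (63 46)
51: miss, evict 63, frames (46 51)

{46, 51}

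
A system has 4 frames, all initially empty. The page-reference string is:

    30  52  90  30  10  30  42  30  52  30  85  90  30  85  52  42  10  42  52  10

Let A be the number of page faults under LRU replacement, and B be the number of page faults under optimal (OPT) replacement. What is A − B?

Under LRU: F F F . F . F . F . F F . . . F F . . . → 10 faults.
Under OPT: F F F . F . F . . . F . . . . F F . . . → 8 faults.
A − B = 10 − 8 = 2.

2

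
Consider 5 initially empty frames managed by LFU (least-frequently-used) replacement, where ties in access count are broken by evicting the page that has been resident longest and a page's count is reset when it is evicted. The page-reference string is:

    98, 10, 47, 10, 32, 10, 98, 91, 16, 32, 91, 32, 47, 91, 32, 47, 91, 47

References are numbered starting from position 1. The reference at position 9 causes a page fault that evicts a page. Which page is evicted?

47

pos 1: 98 → fault, frames {98}
pos 2: 10 → fault, frames {98,10}
pos 3: 47 → fault, frames {98,10,47}
pos 4: 10 → hit
pos 5: 32 → fault, frames {98,10,47,32}
pos 6: 10 → hit
pos 7: 98 → hit
pos 8: 91 → fault, frames {98,10,47,32,91}
pos 9: 16 → fault, evict 47, frames {98,10,32,91,16}
At position 9, page 47 is evicted.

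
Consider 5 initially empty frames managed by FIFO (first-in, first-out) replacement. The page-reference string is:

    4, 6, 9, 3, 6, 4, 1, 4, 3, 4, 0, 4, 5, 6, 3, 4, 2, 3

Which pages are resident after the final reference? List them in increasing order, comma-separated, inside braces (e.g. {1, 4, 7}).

4 → fault, frames [4]
6 → fault, frames [4, 6]
9 → fault, frames [4, 6, 9]
3 → fault, frames [4, 6, 9, 3]
6 → hit
4 → hit
1 → fault, frames [4, 6, 9, 3, 1]
4 → hit
3 → hit
4 → hit
0 → fault, evict 4, frames [6, 9, 3, 1, 0]
4 → fault, evict 6, frames [9, 3, 1, 0, 4]
5 → fault, evict 9, frames [3, 1, 0, 4, 5]
6 → fault, evict 3, frames [1, 0, 4, 5, 6]
3 → fault, evict 1, frames [0, 4, 5, 6, 3]
4 → hit
2 → fault, evict 0, frames [4, 5, 6, 3, 2]
3 → hit

{2, 3, 4, 5, 6}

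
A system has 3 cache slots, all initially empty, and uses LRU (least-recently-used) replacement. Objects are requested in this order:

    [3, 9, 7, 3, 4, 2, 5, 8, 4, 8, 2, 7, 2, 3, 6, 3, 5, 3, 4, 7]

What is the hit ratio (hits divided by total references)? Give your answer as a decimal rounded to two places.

3: fault, frames [3]
9: fault, frames [3, 9]
7: fault, frames [3, 9, 7]
3: hit
4: fault, evict 9, frames [7, 3, 4]
2: fault, evict 7, frames [3, 4, 2]
5: fault, evict 3, frames [4, 2, 5]
8: fault, evict 4, frames [2, 5, 8]
4: fault, evict 2, frames [5, 8, 4]
8: hit
2: fault, evict 5, frames [4, 8, 2]
7: fault, evict 4, frames [8, 2, 7]
2: hit
3: fault, evict 8, frames [7, 2, 3]
6: fault, evict 7, frames [2, 3, 6]
3: hit
5: fault, evict 2, frames [6, 3, 5]
3: hit
4: fault, evict 6, frames [5, 3, 4]
7: fault, evict 5, frames [3, 4, 7]
Hits: 5 of 20 references → 5/20 = 0.2500.

0.25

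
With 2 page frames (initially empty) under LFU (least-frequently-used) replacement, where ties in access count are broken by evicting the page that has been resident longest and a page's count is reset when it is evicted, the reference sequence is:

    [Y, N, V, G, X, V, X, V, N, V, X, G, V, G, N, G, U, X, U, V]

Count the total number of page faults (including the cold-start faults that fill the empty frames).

Y -> fault, frames {Y}
N -> fault, frames {Y,N}
V -> fault, evict Y, frames {N,V}
G -> fault, evict N, frames {V,G}
X -> fault, evict V, frames {G,X}
V -> fault, evict G, frames {X,V}
X -> hit
V -> hit
N -> fault, evict X, frames {V,N}
V -> hit
X -> fault, evict N, frames {V,X}
G -> fault, evict X, frames {V,G}
V -> hit
G -> hit
N -> fault, evict G, frames {V,N}
G -> fault, evict N, frames {V,G}
U -> fault, evict G, frames {V,U}
X -> fault, evict U, frames {V,X}
U -> fault, evict X, frames {V,U}
V -> hit
Page faults: 14.

14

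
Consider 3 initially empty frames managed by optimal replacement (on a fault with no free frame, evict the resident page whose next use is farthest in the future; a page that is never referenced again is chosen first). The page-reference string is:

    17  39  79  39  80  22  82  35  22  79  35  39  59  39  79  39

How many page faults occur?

17 -> miss, frames [17]
39 -> miss, frames [17, 39]
79 -> miss, frames [17, 39, 79]
39 -> hit
80 -> miss, evict 17, frames [39, 79, 80]
22 -> miss, evict 80, frames [39, 79, 22]
82 -> miss, evict 39, frames [79, 22, 82]
35 -> miss, evict 82, frames [79, 22, 35]
22 -> hit
79 -> hit
35 -> hit
39 -> miss, evict 35, frames [79, 22, 39]
59 -> miss, evict 22, frames [79, 39, 59]
39 -> hit
79 -> hit
39 -> hit
Page faults: 9.

9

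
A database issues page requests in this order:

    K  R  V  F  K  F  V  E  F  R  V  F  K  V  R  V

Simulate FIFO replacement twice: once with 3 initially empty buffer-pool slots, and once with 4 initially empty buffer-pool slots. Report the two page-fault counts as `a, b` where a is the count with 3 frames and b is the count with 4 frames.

3 frames: F F F F F . . F . F F F F . F F → 12 faults.
4 frames: F F F F . . . F . . . . F . F F → 8 faults.
8 < 12: adding a frame reduced faults, as is typical.

12, 8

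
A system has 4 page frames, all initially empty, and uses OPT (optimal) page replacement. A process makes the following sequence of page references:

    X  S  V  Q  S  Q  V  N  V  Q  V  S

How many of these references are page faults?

5

X -> miss, frames {X}
S -> miss, frames {X,S}
V -> miss, frames {X,S,V}
Q -> miss, frames {X,S,V,Q}
S -> hit
Q -> hit
V -> hit
N -> miss, evict X, frames {S,V,Q,N}
V -> hit
Q -> hit
V -> hit
S -> hit
Page faults: 5.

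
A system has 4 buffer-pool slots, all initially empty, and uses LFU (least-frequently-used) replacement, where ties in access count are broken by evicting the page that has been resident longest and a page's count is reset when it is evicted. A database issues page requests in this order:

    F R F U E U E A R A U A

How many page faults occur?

F -> fault, frames {F}
R -> fault, frames {F,R}
F -> hit
U -> fault, frames {F,R,U}
E -> fault, frames {F,R,U,E}
U -> hit
E -> hit
A -> fault, evict R, frames {F,U,E,A}
R -> fault, evict A, frames {F,U,E,R}
A -> fault, evict R, frames {F,U,E,A}
U -> hit
A -> hit
Page faults: 7.

7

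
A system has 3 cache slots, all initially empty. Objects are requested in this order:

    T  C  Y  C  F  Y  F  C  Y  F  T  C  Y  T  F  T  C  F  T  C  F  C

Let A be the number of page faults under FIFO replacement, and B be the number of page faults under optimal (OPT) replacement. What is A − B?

Under FIFO: F F F . F . . . . . F F F . F F F . . . . . → 10 faults.
Under OPT: F F F . F . . . . . F . . . F . . . . . . . → 6 faults.
A − B = 10 − 6 = 4.

4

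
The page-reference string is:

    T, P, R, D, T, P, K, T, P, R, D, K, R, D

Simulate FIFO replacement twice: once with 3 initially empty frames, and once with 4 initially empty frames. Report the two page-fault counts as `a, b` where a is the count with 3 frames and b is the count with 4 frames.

3 frames: F F F F F F F . . F F . . . → 9 faults.
4 frames: F F F F . . F F F F F F . . → 10 faults.
10 > 9: adding a frame increased faults — Belady's anomaly.

9, 10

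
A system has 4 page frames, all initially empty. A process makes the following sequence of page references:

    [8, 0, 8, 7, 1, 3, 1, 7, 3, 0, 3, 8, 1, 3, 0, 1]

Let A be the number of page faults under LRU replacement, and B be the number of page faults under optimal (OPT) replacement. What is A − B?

Under LRU: F F . F F F . . . F . F F . . . → 8 faults.
Under OPT: F F . F F F . . . . . F . . . . → 6 faults.
A − B = 8 − 6 = 2.

2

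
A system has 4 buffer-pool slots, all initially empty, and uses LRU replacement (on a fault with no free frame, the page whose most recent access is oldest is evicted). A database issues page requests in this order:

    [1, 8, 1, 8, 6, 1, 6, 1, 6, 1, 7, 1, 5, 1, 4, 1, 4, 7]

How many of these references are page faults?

1 -> fault, frames (1)
8 -> fault, frames (1 8)
1 -> hit
8 -> hit
6 -> fault, frames (1 8 6)
1 -> hit
6 -> hit
1 -> hit
6 -> hit
1 -> hit
7 -> fault, frames (8 6 1 7)
1 -> hit
5 -> fault, evict 8, frames (6 7 1 5)
1 -> hit
4 -> fault, evict 6, frames (7 5 1 4)
1 -> hit
4 -> hit
7 -> hit
Page faults: 6.

6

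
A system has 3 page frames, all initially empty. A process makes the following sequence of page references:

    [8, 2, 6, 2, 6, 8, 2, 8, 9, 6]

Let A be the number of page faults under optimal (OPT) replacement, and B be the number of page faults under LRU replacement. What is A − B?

-1

Under OPT: F F F . . . . . F . → 4 faults.
Under LRU: F F F . . . . . F F → 5 faults.
A − B = 4 − 5 = -1.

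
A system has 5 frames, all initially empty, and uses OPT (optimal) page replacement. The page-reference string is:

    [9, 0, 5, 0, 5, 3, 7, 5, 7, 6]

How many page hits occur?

4

9 -> miss, frames (9)
0 -> miss, frames (9 0)
5 -> miss, frames (9 0 5)
0 -> hit
5 -> hit
3 -> miss, frames (9 0 5 3)
7 -> miss, frames (9 0 5 3 7)
5 -> hit
7 -> hit
6 -> miss, evict 7, frames (9 0 5 3 6)
Hits: 4.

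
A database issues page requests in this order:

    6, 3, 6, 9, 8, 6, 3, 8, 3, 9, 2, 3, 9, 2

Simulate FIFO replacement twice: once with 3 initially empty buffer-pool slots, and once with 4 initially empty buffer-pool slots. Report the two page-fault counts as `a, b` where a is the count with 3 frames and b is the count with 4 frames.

3 frames: F F . F F F F . . F F . . . → 8 faults.
4 frames: F F . F F . . . . . F . . . → 5 faults.
5 < 8: adding a frame reduced faults, as is typical.

8, 5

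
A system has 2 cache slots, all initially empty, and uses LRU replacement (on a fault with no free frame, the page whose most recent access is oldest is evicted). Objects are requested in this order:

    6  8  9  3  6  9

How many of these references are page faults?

6 -> miss, frames [6]
8 -> miss, frames [6, 8]
9 -> miss, evict 6, frames [8, 9]
3 -> miss, evict 8, frames [9, 3]
6 -> miss, evict 9, frames [3, 6]
9 -> miss, evict 3, frames [6, 9]
Page faults: 6.

6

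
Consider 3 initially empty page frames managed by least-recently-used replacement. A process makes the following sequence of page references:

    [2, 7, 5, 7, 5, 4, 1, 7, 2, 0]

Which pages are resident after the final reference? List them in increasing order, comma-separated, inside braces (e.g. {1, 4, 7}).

2 -> fault, frames (2)
7 -> fault, frames (2 7)
5 -> fault, frames (2 7 5)
7 -> hit
5 -> hit
4 -> fault, evict 2, frames (7 5 4)
1 -> fault, evict 7, frames (5 4 1)
7 -> fault, evict 5, frames (4 1 7)
2 -> fault, evict 4, frames (1 7 2)
0 -> fault, evict 1, frames (7 2 0)

{0, 2, 7}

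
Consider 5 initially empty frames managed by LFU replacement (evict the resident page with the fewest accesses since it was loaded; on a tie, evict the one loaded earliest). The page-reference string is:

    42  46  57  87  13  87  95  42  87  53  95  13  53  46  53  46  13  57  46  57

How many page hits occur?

10

42 -> fault, frames {42}
46 -> fault, frames {42,46}
57 -> fault, frames {42,46,57}
87 -> fault, frames {42,46,57,87}
13 -> fault, frames {42,46,57,87,13}
87 -> hit
95 -> fault, evict 42, frames {46,57,87,13,95}
42 -> fault, evict 46, frames {57,87,13,95,42}
87 -> hit
53 -> fault, evict 57, frames {87,13,95,42,53}
95 -> hit
13 -> hit
53 -> hit
46 -> fault, evict 42, frames {87,13,95,53,46}
53 -> hit
46 -> hit
13 -> hit
57 -> fault, evict 95, frames {87,13,53,46,57}
46 -> hit
57 -> hit
Hits: 10.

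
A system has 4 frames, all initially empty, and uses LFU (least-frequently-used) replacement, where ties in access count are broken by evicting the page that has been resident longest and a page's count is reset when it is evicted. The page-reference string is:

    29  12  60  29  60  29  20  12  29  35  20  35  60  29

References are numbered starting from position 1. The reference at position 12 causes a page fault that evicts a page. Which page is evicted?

pos 1: 29: fault, frames (29)
pos 2: 12: fault, frames (29 12)
pos 3: 60: fault, frames (29 12 60)
pos 4: 29: hit
pos 5: 60: hit
pos 6: 29: hit
pos 7: 20: fault, frames (29 12 60 20)
pos 8: 12: hit
pos 9: 29: hit
pos 10: 35: fault, evict 20, frames (29 12 60 35)
pos 11: 20: fault, evict 35, frames (29 12 60 20)
pos 12: 35: fault, evict 20, frames (29 12 60 35)
At position 12, page 20 is evicted.

20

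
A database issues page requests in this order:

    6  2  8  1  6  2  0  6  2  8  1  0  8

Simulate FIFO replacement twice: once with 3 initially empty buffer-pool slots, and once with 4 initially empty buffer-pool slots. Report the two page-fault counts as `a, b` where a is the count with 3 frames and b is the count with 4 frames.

9, 10

3 frames: F F F F F F F . . F F . . → 9 faults.
4 frames: F F F F . . F F F F F F . → 10 faults.
10 > 9: adding a frame increased faults — Belady's anomaly.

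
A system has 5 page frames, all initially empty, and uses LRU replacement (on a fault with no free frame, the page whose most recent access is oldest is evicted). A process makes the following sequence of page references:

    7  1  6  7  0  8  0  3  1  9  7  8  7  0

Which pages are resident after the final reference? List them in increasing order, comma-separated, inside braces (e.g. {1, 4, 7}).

{0, 1, 7, 8, 9}

7: miss, frames {7}
1: miss, frames {7,1}
6: miss, frames {7,1,6}
7: hit
0: miss, frames {1,6,7,0}
8: miss, frames {1,6,7,0,8}
0: hit
3: miss, evict 1, frames {6,7,8,0,3}
1: miss, evict 6, frames {7,8,0,3,1}
9: miss, evict 7, frames {8,0,3,1,9}
7: miss, evict 8, frames {0,3,1,9,7}
8: miss, evict 0, frames {3,1,9,7,8}
7: hit
0: miss, evict 3, frames {1,9,8,7,0}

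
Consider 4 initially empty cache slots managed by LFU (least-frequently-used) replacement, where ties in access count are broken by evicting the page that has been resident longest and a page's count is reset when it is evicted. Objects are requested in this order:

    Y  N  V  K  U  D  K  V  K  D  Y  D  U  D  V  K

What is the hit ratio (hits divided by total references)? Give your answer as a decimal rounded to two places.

0.50

Y: fault, frames {Y}
N: fault, frames {Y,N}
V: fault, frames {Y,N,V}
K: fault, frames {Y,N,V,K}
U: fault, evict Y, frames {N,V,K,U}
D: fault, evict N, frames {V,K,U,D}
K: hit
V: hit
K: hit
D: hit
Y: fault, evict U, frames {V,K,D,Y}
D: hit
U: fault, evict Y, frames {V,K,D,U}
D: hit
V: hit
K: hit
Hits: 8 of 16 references → 8/16 = 0.5000.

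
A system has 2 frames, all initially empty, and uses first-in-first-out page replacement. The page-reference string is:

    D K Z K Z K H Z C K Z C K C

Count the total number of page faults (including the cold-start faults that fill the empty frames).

9

D -> fault, frames [D]
K -> fault, frames [D, K]
Z -> fault, evict D, frames [K, Z]
K -> hit
Z -> hit
K -> hit
H -> fault, evict K, frames [Z, H]
Z -> hit
C -> fault, evict Z, frames [H, C]
K -> fault, evict H, frames [C, K]
Z -> fault, evict C, frames [K, Z]
C -> fault, evict K, frames [Z, C]
K -> fault, evict Z, frames [C, K]
C -> hit
Page faults: 9.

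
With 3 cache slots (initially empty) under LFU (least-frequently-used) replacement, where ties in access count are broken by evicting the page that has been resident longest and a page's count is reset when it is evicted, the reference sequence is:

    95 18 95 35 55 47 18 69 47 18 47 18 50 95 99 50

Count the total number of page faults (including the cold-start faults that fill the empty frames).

13

95: fault, frames (95)
18: fault, frames (95 18)
95: hit
35: fault, frames (95 18 35)
55: fault, evict 18, frames (95 35 55)
47: fault, evict 35, frames (95 55 47)
18: fault, evict 55, frames (95 47 18)
69: fault, evict 47, frames (95 18 69)
47: fault, evict 18, frames (95 69 47)
18: fault, evict 69, frames (95 47 18)
47: hit
18: hit
50: fault, evict 95, frames (47 18 50)
95: fault, evict 50, frames (47 18 95)
99: fault, evict 95, frames (47 18 99)
50: fault, evict 99, frames (47 18 50)
Page faults: 13.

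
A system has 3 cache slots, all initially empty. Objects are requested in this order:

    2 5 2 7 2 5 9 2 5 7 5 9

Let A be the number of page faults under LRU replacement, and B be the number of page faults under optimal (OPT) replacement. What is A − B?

Under LRU: F F . F . . F . . F . F → 6 faults.
Under OPT: F F . F . . F . . F . . → 5 faults.
A − B = 6 − 5 = 1.

1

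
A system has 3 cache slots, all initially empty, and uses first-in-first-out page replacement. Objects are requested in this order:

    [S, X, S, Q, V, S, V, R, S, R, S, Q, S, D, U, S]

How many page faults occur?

S -> fault, frames [S]
X -> fault, frames [S, X]
S -> hit
Q -> fault, frames [S, X, Q]
V -> fault, evict S, frames [X, Q, V]
S -> fault, evict X, frames [Q, V, S]
V -> hit
R -> fault, evict Q, frames [V, S, R]
S -> hit
R -> hit
S -> hit
Q -> fault, evict V, frames [S, R, Q]
S -> hit
D -> fault, evict S, frames [R, Q, D]
U -> fault, evict R, frames [Q, D, U]
S -> fault, evict Q, frames [D, U, S]
Page faults: 10.

10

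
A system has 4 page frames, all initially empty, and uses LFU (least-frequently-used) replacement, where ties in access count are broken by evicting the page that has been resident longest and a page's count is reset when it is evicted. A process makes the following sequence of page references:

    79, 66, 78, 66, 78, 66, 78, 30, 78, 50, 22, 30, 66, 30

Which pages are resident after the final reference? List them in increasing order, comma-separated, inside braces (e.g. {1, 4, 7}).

79 → miss, frames (79)
66 → miss, frames (79 66)
78 → miss, frames (79 66 78)
66 → hit
78 → hit
66 → hit
78 → hit
30 → miss, frames (79 66 78 30)
78 → hit
50 → miss, evict 79, frames (66 78 30 50)
22 → miss, evict 30, frames (66 78 50 22)
30 → miss, evict 50, frames (66 78 22 30)
66 → hit
30 → hit

{22, 30, 66, 78}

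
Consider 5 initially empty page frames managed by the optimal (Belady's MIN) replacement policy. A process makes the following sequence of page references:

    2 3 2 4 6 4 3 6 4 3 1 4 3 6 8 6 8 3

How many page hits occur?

12

2: miss, frames [2]
3: miss, frames [2, 3]
2: hit
4: miss, frames [2, 3, 4]
6: miss, frames [2, 3, 4, 6]
4: hit
3: hit
6: hit
4: hit
3: hit
1: miss, frames [2, 3, 4, 6, 1]
4: hit
3: hit
6: hit
8: miss, evict 1, frames [2, 3, 4, 6, 8]
6: hit
8: hit
3: hit
Hits: 12.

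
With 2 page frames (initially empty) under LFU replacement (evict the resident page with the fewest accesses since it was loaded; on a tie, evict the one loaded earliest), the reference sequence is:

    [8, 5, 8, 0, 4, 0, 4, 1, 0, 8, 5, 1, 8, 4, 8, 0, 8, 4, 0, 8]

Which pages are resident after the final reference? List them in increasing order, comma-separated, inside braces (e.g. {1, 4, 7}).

{0, 8}

8 → miss, frames [8]
5 → miss, frames [8, 5]
8 → hit
0 → miss, evict 5, frames [8, 0]
4 → miss, evict 0, frames [8, 4]
0 → miss, evict 4, frames [8, 0]
4 → miss, evict 0, frames [8, 4]
1 → miss, evict 4, frames [8, 1]
0 → miss, evict 1, frames [8, 0]
8 → hit
5 → miss, evict 0, frames [8, 5]
1 → miss, evict 5, frames [8, 1]
8 → hit
4 → miss, evict 1, frames [8, 4]
8 → hit
0 → miss, evict 4, frames [8, 0]
8 → hit
4 → miss, evict 0, frames [8, 4]
0 → miss, evict 4, frames [8, 0]
8 → hit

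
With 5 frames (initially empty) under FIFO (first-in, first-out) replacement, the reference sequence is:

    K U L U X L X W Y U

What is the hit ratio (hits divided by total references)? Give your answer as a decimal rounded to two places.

K -> fault, frames {K}
U -> fault, frames {K,U}
L -> fault, frames {K,U,L}
U -> hit
X -> fault, frames {K,U,L,X}
L -> hit
X -> hit
W -> fault, frames {K,U,L,X,W}
Y -> fault, evict K, frames {U,L,X,W,Y}
U -> hit
Hits: 4 of 10 references → 4/10 = 0.4000.

0.40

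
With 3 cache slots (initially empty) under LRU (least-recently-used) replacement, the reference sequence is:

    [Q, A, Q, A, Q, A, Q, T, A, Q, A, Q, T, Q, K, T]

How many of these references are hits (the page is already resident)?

Q -> fault, frames [Q]
A -> fault, frames [Q, A]
Q -> hit
A -> hit
Q -> hit
A -> hit
Q -> hit
T -> fault, frames [A, Q, T]
A -> hit
Q -> hit
A -> hit
Q -> hit
T -> hit
Q -> hit
K -> fault, evict A, frames [T, Q, K]
T -> hit
Hits: 12.

12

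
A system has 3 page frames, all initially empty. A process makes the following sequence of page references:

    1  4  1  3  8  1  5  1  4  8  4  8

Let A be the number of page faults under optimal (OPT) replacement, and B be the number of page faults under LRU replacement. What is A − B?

-1

Under OPT: F F . F F . F . . F . . → 6 faults.
Under LRU: F F . F F . F . F F . . → 7 faults.
A − B = 6 − 7 = -1.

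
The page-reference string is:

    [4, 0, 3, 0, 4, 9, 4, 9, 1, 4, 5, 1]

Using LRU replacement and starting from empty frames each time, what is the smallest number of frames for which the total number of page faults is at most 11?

f=1: 12 faults
f=2: 9 faults
f=3: 6 faults
f=4: 6 faults
f=5: 6 faults
f=6: 6 faults
Smallest f with faults ≤ 11 is 2.

2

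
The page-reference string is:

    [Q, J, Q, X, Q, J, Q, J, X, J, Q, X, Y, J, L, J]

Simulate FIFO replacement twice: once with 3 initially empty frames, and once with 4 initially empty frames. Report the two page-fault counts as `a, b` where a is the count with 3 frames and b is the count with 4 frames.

6, 5

3 frames: F F . F . . . . . . . . F . F F → 6 faults.
4 frames: F F . F . . . . . . . . F . F . → 5 faults.
5 < 6: adding a frame reduced faults, as is typical.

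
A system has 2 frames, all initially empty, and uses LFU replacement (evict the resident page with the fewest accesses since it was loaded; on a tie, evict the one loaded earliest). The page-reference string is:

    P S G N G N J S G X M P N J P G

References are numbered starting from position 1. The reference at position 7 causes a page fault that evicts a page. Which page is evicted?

pos 1: P: miss, frames (P)
pos 2: S: miss, frames (P S)
pos 3: G: miss, evict P, frames (S G)
pos 4: N: miss, evict S, frames (G N)
pos 5: G: hit
pos 6: N: hit
pos 7: J: miss, evict G, frames (N J)
At position 7, page G is evicted.

G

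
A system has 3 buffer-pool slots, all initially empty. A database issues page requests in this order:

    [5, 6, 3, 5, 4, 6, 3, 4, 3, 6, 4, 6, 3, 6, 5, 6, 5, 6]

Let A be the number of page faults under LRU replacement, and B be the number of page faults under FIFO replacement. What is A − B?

Under LRU: F F F . F F F . . . . . . . F . . . → 7 faults.
Under FIFO: F F F . F . . . . . . . . . F F . . → 6 faults.
A − B = 7 − 6 = 1.

1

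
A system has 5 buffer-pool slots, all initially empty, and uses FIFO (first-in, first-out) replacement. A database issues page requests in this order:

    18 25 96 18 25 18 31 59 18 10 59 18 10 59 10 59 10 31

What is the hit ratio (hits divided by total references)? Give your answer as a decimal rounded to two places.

0.61

18 -> miss, frames (18)
25 -> miss, frames (18 25)
96 -> miss, frames (18 25 96)
18 -> hit
25 -> hit
18 -> hit
31 -> miss, frames (18 25 96 31)
59 -> miss, frames (18 25 96 31 59)
18 -> hit
10 -> miss, evict 18, frames (25 96 31 59 10)
59 -> hit
18 -> miss, evict 25, frames (96 31 59 10 18)
10 -> hit
59 -> hit
10 -> hit
59 -> hit
10 -> hit
31 -> hit
Hits: 11 of 18 references → 11/18 = 0.6111.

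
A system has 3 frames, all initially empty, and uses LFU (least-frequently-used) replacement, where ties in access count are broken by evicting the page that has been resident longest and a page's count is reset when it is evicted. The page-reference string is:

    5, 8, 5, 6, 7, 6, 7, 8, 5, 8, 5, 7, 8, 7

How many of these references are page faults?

9

5 → miss, frames [5]
8 → miss, frames [5, 8]
5 → hit
6 → miss, frames [5, 8, 6]
7 → miss, evict 8, frames [5, 6, 7]
6 → hit
7 → hit
8 → miss, evict 5, frames [6, 7, 8]
5 → miss, evict 8, frames [6, 7, 5]
8 → miss, evict 5, frames [6, 7, 8]
5 → miss, evict 8, frames [6, 7, 5]
7 → hit
8 → miss, evict 5, frames [6, 7, 8]
7 → hit
Page faults: 9.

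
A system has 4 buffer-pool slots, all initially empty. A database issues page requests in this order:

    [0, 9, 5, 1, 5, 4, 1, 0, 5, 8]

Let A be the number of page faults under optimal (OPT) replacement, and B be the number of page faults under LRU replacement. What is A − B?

Under OPT: F F F F . F . . . F → 6 faults.
Under LRU: F F F F . F . F . F → 7 faults.
A − B = 6 − 7 = -1.

-1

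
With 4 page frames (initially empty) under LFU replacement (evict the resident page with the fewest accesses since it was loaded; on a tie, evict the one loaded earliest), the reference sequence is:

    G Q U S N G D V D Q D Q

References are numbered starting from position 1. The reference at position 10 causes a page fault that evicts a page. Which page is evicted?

pos 1: G: fault, frames (G)
pos 2: Q: fault, frames (G Q)
pos 3: U: fault, frames (G Q U)
pos 4: S: fault, frames (G Q U S)
pos 5: N: fault, evict G, frames (Q U S N)
pos 6: G: fault, evict Q, frames (U S N G)
pos 7: D: fault, evict U, frames (S N G D)
pos 8: V: fault, evict S, frames (N G D V)
pos 9: D: hit
pos 10: Q: fault, evict N, frames (G D V Q)
At position 10, page N is evicted.

N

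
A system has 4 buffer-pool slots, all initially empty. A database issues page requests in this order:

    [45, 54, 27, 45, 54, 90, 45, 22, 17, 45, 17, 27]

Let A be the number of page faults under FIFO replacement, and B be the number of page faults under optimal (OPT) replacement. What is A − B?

2

Under FIFO: F F F . . F . F F F . F → 8 faults.
Under OPT: F F F . . F . F F . . . → 6 faults.
A − B = 8 − 6 = 2.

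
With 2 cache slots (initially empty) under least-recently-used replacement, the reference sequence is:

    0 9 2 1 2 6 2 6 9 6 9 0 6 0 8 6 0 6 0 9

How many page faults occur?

12

0 -> miss, frames {0}
9 -> miss, frames {0,9}
2 -> miss, evict 0, frames {9,2}
1 -> miss, evict 9, frames {2,1}
2 -> hit
6 -> miss, evict 1, frames {2,6}
2 -> hit
6 -> hit
9 -> miss, evict 2, frames {6,9}
6 -> hit
9 -> hit
0 -> miss, evict 6, frames {9,0}
6 -> miss, evict 9, frames {0,6}
0 -> hit
8 -> miss, evict 6, frames {0,8}
6 -> miss, evict 0, frames {8,6}
0 -> miss, evict 8, frames {6,0}
6 -> hit
0 -> hit
9 -> miss, evict 6, frames {0,9}
Page faults: 12.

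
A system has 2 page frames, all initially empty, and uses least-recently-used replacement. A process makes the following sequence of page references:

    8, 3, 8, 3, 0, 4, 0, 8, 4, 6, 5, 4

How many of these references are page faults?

8: miss, frames {8}
3: miss, frames {8,3}
8: hit
3: hit
0: miss, evict 8, frames {3,0}
4: miss, evict 3, frames {0,4}
0: hit
8: miss, evict 4, frames {0,8}
4: miss, evict 0, frames {8,4}
6: miss, evict 8, frames {4,6}
5: miss, evict 4, frames {6,5}
4: miss, evict 6, frames {5,4}
Page faults: 9.

9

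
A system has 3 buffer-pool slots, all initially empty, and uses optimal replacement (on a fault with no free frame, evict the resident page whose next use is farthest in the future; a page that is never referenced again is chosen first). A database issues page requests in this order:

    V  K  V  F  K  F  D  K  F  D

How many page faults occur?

4

V → fault, frames {V}
K → fault, frames {V,K}
V → hit
F → fault, frames {V,K,F}
K → hit
F → hit
D → fault, evict V, frames {K,F,D}
K → hit
F → hit
D → hit
Page faults: 4.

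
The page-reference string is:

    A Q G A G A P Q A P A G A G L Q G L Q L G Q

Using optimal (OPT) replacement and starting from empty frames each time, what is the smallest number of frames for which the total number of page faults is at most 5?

4

f=1: 22 faults
f=2: 11 faults
f=3: 6 faults
f=4: 5 faults
f=5: 5 faults
Smallest f with faults ≤ 5 is 4.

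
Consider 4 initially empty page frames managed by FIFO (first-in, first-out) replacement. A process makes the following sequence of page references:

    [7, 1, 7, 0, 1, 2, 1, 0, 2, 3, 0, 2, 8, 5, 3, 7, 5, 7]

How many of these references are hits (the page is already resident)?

10

7 → fault, frames {7}
1 → fault, frames {7,1}
7 → hit
0 → fault, frames {7,1,0}
1 → hit
2 → fault, frames {7,1,0,2}
1 → hit
0 → hit
2 → hit
3 → fault, evict 7, frames {1,0,2,3}
0 → hit
2 → hit
8 → fault, evict 1, frames {0,2,3,8}
5 → fault, evict 0, frames {2,3,8,5}
3 → hit
7 → fault, evict 2, frames {3,8,5,7}
5 → hit
7 → hit
Hits: 10.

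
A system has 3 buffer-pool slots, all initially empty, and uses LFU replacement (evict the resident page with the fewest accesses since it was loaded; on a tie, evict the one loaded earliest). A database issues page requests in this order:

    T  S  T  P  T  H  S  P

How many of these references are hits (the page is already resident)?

T: miss, frames {T}
S: miss, frames {T,S}
T: hit
P: miss, frames {T,S,P}
T: hit
H: miss, evict S, frames {T,P,H}
S: miss, evict P, frames {T,H,S}
P: miss, evict H, frames {T,S,P}
Hits: 2.

2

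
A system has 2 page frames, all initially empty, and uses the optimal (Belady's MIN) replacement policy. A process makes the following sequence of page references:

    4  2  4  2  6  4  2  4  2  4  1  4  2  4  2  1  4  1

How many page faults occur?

4: miss, frames {4}
2: miss, frames {4,2}
4: hit
2: hit
6: miss, evict 2, frames {4,6}
4: hit
2: miss, evict 6, frames {4,2}
4: hit
2: hit
4: hit
1: miss, evict 2, frames {4,1}
4: hit
2: miss, evict 1, frames {4,2}
4: hit
2: hit
1: miss, evict 2, frames {4,1}
4: hit
1: hit
Page faults: 7.

7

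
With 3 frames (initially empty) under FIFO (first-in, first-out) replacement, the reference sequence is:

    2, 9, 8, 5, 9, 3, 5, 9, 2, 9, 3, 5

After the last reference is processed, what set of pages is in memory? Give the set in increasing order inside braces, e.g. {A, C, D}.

2 -> miss, frames [2]
9 -> miss, frames [2, 9]
8 -> miss, frames [2, 9, 8]
5 -> miss, evict 2, frames [9, 8, 5]
9 -> hit
3 -> miss, evict 9, frames [8, 5, 3]
5 -> hit
9 -> miss, evict 8, frames [5, 3, 9]
2 -> miss, evict 5, frames [3, 9, 2]
9 -> hit
3 -> hit
5 -> miss, evict 3, frames [9, 2, 5]

{2, 5, 9}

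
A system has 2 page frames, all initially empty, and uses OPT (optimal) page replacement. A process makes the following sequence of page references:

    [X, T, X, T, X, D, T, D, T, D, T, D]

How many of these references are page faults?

X -> fault, frames (X)
T -> fault, frames (X T)
X -> hit
T -> hit
X -> hit
D -> fault, evict X, frames (T D)
T -> hit
D -> hit
T -> hit
D -> hit
T -> hit
D -> hit
Page faults: 3.

3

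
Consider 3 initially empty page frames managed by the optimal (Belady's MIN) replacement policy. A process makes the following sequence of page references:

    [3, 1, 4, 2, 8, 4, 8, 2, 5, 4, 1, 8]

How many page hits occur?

5

3: miss, frames (3)
1: miss, frames (3 1)
4: miss, frames (3 1 4)
2: miss, evict 3, frames (1 4 2)
8: miss, evict 1, frames (4 2 8)
4: hit
8: hit
2: hit
5: miss, evict 2, frames (4 8 5)
4: hit
1: miss, evict 5, frames (4 8 1)
8: hit
Hits: 5.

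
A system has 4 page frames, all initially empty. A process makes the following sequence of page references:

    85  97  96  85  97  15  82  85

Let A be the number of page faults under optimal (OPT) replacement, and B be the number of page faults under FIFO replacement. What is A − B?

Under OPT: F F F . . F F . → 5 faults.
Under FIFO: F F F . . F F F → 6 faults.
A − B = 5 − 6 = -1.

-1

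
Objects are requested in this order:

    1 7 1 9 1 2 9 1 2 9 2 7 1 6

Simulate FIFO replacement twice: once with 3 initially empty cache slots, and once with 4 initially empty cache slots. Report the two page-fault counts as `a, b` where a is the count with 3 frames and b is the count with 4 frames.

3 frames: F F . F . F . F . . . F . F → 7 faults.
4 frames: F F . F . F . . . . . . . F → 5 faults.
5 < 7: adding a frame reduced faults, as is typical.

7, 5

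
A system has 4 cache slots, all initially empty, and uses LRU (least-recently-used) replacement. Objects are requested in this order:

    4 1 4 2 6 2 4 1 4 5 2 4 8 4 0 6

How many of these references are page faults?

4 → fault, frames {4}
1 → fault, frames {4,1}
4 → hit
2 → fault, frames {1,4,2}
6 → fault, frames {1,4,2,6}
2 → hit
4 → hit
1 → hit
4 → hit
5 → fault, evict 6, frames {2,1,4,5}
2 → hit
4 → hit
8 → fault, evict 1, frames {5,2,4,8}
4 → hit
0 → fault, evict 5, frames {2,8,4,0}
6 → fault, evict 2, frames {8,4,0,6}
Page faults: 8.

8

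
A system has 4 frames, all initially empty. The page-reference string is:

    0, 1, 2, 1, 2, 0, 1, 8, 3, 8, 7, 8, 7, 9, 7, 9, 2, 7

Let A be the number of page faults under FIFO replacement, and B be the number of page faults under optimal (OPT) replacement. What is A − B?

1

Under FIFO: F F F . . . . F F . F . . F . . F . → 8 faults.
Under OPT: F F F . . . . F F . F . . F . . . . → 7 faults.
A − B = 8 − 7 = 1.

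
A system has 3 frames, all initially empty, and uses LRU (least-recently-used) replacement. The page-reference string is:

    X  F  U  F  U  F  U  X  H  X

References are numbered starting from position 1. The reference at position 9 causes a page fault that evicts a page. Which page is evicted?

pos 1: X → miss, frames {X}
pos 2: F → miss, frames {X,F}
pos 3: U → miss, frames {X,F,U}
pos 4: F → hit
pos 5: U → hit
pos 6: F → hit
pos 7: U → hit
pos 8: X → hit
pos 9: H → miss, evict F, frames {U,X,H}
At position 9, page F is evicted.

F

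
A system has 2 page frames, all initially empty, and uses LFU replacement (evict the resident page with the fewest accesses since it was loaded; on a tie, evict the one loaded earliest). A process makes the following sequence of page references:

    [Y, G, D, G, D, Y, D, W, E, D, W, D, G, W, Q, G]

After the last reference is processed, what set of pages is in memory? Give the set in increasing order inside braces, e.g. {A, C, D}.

Y: miss, frames (Y)
G: miss, frames (Y G)
D: miss, evict Y, frames (G D)
G: hit
D: hit
Y: miss, evict G, frames (D Y)
D: hit
W: miss, evict Y, frames (D W)
E: miss, evict W, frames (D E)
D: hit
W: miss, evict E, frames (D W)
D: hit
G: miss, evict W, frames (D G)
W: miss, evict G, frames (D W)
Q: miss, evict W, frames (D Q)
G: miss, evict Q, frames (D G)

{D, G}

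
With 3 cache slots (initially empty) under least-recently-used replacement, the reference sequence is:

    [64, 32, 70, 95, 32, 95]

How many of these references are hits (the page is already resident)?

64 -> miss, frames {64}
32 -> miss, frames {64,32}
70 -> miss, frames {64,32,70}
95 -> miss, evict 64, frames {32,70,95}
32 -> hit
95 -> hit
Hits: 2.

2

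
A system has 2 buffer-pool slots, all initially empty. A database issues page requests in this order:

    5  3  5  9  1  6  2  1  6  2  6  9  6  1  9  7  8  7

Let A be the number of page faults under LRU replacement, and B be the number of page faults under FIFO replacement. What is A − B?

-1

Under LRU: F F . F F F F F F F . F . F F F F . → 14 faults.
Under FIFO: F F . F F F F F F F . F F F F F F . → 15 faults.
A − B = 14 − 15 = -1.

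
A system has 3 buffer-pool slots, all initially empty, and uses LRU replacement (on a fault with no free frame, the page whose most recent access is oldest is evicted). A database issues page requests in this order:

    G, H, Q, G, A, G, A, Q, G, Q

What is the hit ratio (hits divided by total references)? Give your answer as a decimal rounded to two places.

G → miss, frames {G}
H → miss, frames {G,H}
Q → miss, frames {G,H,Q}
G → hit
A → miss, evict H, frames {Q,G,A}
G → hit
A → hit
Q → hit
G → hit
Q → hit
Hits: 6 of 10 references → 6/10 = 0.6000.

0.60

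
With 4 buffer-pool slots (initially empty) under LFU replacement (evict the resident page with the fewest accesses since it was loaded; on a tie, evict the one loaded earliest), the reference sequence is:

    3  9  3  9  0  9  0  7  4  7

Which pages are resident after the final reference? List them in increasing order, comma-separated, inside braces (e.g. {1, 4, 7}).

{0, 3, 7, 9}

3 → miss, frames [3]
9 → miss, frames [3, 9]
3 → hit
9 → hit
0 → miss, frames [3, 9, 0]
9 → hit
0 → hit
7 → miss, frames [3, 9, 0, 7]
4 → miss, evict 7, frames [3, 9, 0, 4]
7 → miss, evict 4, frames [3, 9, 0, 7]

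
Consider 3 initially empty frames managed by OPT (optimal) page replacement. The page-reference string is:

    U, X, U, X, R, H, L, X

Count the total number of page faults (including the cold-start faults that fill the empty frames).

5

U -> fault, frames (U)
X -> fault, frames (U X)
U -> hit
X -> hit
R -> fault, frames (U X R)
H -> fault, evict R, frames (U X H)
L -> fault, evict H, frames (U X L)
X -> hit
Page faults: 5.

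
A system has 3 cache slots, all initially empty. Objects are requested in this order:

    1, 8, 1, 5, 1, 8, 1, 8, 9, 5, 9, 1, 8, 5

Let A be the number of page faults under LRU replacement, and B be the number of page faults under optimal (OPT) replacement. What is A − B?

Under LRU: F F . F . . . . F F . F F F → 8 faults.
Under OPT: F F . F . . . . F . . . F . → 5 faults.
A − B = 8 − 5 = 3.

3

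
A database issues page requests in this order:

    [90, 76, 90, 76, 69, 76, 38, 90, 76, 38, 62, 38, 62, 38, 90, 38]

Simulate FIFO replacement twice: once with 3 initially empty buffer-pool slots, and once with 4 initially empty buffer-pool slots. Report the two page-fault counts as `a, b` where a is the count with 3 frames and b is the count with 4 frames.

9, 6

3 frames: F F . . F . F F F . F F . . F . → 9 faults.
4 frames: F F . . F . F . . . F . . . F . → 6 faults.
6 < 9: adding a frame reduced faults, as is typical.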